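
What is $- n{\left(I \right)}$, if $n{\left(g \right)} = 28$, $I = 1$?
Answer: $-28$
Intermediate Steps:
$- n{\left(I \right)} = \left(-1\right) 28 = -28$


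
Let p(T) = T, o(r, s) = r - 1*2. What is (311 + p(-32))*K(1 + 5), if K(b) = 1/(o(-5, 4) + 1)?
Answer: -93/2 ≈ -46.500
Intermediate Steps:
o(r, s) = -2 + r (o(r, s) = r - 2 = -2 + r)
K(b) = -⅙ (K(b) = 1/((-2 - 5) + 1) = 1/(-7 + 1) = 1/(-6) = -⅙)
(311 + p(-32))*K(1 + 5) = (311 - 32)*(-⅙) = 279*(-⅙) = -93/2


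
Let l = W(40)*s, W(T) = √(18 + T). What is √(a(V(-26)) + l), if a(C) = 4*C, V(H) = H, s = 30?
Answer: √(-104 + 30*√58) ≈ 11.157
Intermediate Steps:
l = 30*√58 (l = √(18 + 40)*30 = √58*30 = 30*√58 ≈ 228.47)
√(a(V(-26)) + l) = √(4*(-26) + 30*√58) = √(-104 + 30*√58)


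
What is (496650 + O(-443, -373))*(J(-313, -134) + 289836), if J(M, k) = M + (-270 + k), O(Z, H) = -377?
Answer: 143481953487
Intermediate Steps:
J(M, k) = -270 + M + k
(496650 + O(-443, -373))*(J(-313, -134) + 289836) = (496650 - 377)*((-270 - 313 - 134) + 289836) = 496273*(-717 + 289836) = 496273*289119 = 143481953487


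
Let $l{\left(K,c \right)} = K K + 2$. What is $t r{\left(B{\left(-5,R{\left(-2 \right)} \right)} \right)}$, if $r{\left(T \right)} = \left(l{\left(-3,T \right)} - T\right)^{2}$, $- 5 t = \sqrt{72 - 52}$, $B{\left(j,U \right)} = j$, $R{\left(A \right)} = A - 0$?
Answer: $- \frac{512 \sqrt{5}}{5} \approx -228.97$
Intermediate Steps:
$R{\left(A \right)} = A$ ($R{\left(A \right)} = A + 0 = A$)
$l{\left(K,c \right)} = 2 + K^{2}$ ($l{\left(K,c \right)} = K^{2} + 2 = 2 + K^{2}$)
$t = - \frac{2 \sqrt{5}}{5}$ ($t = - \frac{\sqrt{72 - 52}}{5} = - \frac{\sqrt{20}}{5} = - \frac{2 \sqrt{5}}{5} \approx -0.89443$)
$r{\left(T \right)} = \left(11 - T\right)^{2}$ ($r{\left(T \right)} = \left(\left(2 + \left(-3\right)^{2}\right) - T\right)^{2} = \left(\left(2 + 9\right) - T\right)^{2} = \left(11 - T\right)^{2}$)
$t r{\left(B{\left(-5,R{\left(-2 \right)} \right)} \right)} = - \frac{2 \sqrt{5}}{5} \left(-11 - 5\right)^{2} = - \frac{2 \sqrt{5}}{5} \left(-16\right)^{2} = - \frac{2 \sqrt{5}}{5} \cdot 256 = - \frac{512 \sqrt{5}}{5}$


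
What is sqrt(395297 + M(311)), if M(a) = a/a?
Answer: 3*sqrt(43922) ≈ 628.73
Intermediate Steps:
M(a) = 1
sqrt(395297 + M(311)) = sqrt(395297 + 1) = sqrt(395298) = 3*sqrt(43922)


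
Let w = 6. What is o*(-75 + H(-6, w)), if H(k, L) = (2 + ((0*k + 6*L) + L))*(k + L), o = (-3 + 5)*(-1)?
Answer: 150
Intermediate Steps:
o = -2 (o = 2*(-1) = -2)
H(k, L) = (2 + 7*L)*(L + k) (H(k, L) = (2 + ((0 + 6*L) + L))*(L + k) = (2 + (6*L + L))*(L + k) = (2 + 7*L)*(L + k))
o*(-75 + H(-6, w)) = -2*(-75 + (2*6 + 2*(-6) + 7*6² + 7*6*(-6))) = -2*(-75 + (12 - 12 + 7*36 - 252)) = -2*(-75 + (12 - 12 + 252 - 252)) = -2*(-75 + 0) = -2*(-75) = 150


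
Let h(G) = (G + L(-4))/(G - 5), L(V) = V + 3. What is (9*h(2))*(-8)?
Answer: 24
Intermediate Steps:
L(V) = 3 + V
h(G) = (-1 + G)/(-5 + G) (h(G) = (G + (3 - 4))/(G - 5) = (G - 1)/(-5 + G) = (-1 + G)/(-5 + G))
(9*h(2))*(-8) = (9*((-1 + 2)/(-5 + 2)))*(-8) = (9*(1/(-3)))*(-8) = (9*(-⅓*1))*(-8) = (9*(-⅓))*(-8) = -3*(-8) = 24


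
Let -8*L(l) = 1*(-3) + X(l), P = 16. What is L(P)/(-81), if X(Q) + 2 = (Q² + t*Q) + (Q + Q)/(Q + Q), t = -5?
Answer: 43/162 ≈ 0.26543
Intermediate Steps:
X(Q) = -1 + Q² - 5*Q (X(Q) = -2 + ((Q² - 5*Q) + (Q + Q)/(Q + Q)) = -2 + ((Q² - 5*Q) + (2*Q)/((2*Q))) = -2 + ((Q² - 5*Q) + (2*Q)*(1/(2*Q))) = -2 + ((Q² - 5*Q) + 1) = -2 + (1 + Q² - 5*Q) = -1 + Q² - 5*Q)
L(l) = ½ - l²/8 + 5*l/8 (L(l) = -(1*(-3) + (-1 + l² - 5*l))/8 = -(-3 + (-1 + l² - 5*l))/8 = -(-4 + l² - 5*l)/8 = ½ - l²/8 + 5*l/8)
L(P)/(-81) = (½ - ⅛*16² + (5/8)*16)/(-81) = (½ - ⅛*256 + 10)*(-1/81) = (½ - 32 + 10)*(-1/81) = -43/2*(-1/81) = 43/162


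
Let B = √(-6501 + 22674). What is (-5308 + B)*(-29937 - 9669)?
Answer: 210228648 - 118818*√1797 ≈ 2.0519e+8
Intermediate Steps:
B = 3*√1797 (B = √16173 = 3*√1797 ≈ 127.17)
(-5308 + B)*(-29937 - 9669) = (-5308 + 3*√1797)*(-29937 - 9669) = (-5308 + 3*√1797)*(-39606) = 210228648 - 118818*√1797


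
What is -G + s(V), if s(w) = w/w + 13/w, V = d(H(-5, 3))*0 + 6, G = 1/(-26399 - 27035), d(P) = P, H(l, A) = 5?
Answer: 253813/80151 ≈ 3.1667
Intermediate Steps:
G = -1/53434 (G = 1/(-53434) = -1/53434 ≈ -1.8715e-5)
V = 6 (V = 5*0 + 6 = 0 + 6 = 6)
s(w) = 1 + 13/w
-G + s(V) = -1*(-1/53434) + (13 + 6)/6 = 1/53434 + (1/6)*19 = 1/53434 + 19/6 = 253813/80151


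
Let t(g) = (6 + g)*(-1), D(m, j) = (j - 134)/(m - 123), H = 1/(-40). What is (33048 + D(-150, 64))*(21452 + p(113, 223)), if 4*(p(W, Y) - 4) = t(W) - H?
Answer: 2209273280641/3120 ≈ 7.0810e+8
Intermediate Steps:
H = -1/40 ≈ -0.025000
D(m, j) = (-134 + j)/(-123 + m)
t(g) = -6 - g
p(W, Y) = 401/160 - W/4 (p(W, Y) = 4 + ((-6 - W) - 1*(-1/40))/4 = 4 + ((-6 - W) + 1/40)/4 = 4 + (-239/40 - W)/4 = 4 + (-239/160 - W/4) = 401/160 - W/4)
(33048 + D(-150, 64))*(21452 + p(113, 223)) = (33048 + (-134 + 64)/(-123 - 150))*(21452 + (401/160 - ¼*113)) = (33048 - 70/(-273))*(21452 + (401/160 - 113/4)) = (33048 - 1/273*(-70))*(21452 - 4119/160) = (33048 + 10/39)*(3428201/160) = (1288882/39)*(3428201/160) = 2209273280641/3120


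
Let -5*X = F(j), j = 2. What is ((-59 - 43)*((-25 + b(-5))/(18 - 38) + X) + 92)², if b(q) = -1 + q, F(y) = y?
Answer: 64009/100 ≈ 640.09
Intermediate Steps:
X = -⅖ (X = -⅕*2 = -⅖ ≈ -0.40000)
((-59 - 43)*((-25 + b(-5))/(18 - 38) + X) + 92)² = ((-59 - 43)*((-25 + (-1 - 5))/(18 - 38) - ⅖) + 92)² = (-102*((-25 - 6)/(-20) - ⅖) + 92)² = (-102*(-31*(-1/20) - ⅖) + 92)² = (-102*(31/20 - ⅖) + 92)² = (-102*23/20 + 92)² = (-1173/10 + 92)² = (-253/10)² = 64009/100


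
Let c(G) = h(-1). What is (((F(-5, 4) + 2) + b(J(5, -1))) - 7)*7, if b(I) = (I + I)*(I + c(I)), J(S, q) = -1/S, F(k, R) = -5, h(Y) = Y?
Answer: -1666/25 ≈ -66.640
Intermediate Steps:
c(G) = -1
b(I) = 2*I*(-1 + I) (b(I) = (I + I)*(I - 1) = (2*I)*(-1 + I) = 2*I*(-1 + I))
(((F(-5, 4) + 2) + b(J(5, -1))) - 7)*7 = (((-5 + 2) + 2*(-1/5)*(-1 - 1/5)) - 7)*7 = ((-3 + 2*(-1*1/5)*(-1 - 1*1/5)) - 7)*7 = ((-3 + 2*(-1/5)*(-1 - 1/5)) - 7)*7 = ((-3 + 2*(-1/5)*(-6/5)) - 7)*7 = ((-3 + 12/25) - 7)*7 = (-63/25 - 7)*7 = -238/25*7 = -1666/25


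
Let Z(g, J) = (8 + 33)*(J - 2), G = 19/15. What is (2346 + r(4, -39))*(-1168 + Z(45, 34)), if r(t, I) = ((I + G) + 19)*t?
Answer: 1635168/5 ≈ 3.2703e+5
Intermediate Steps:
G = 19/15 (G = 19*(1/15) = 19/15 ≈ 1.2667)
Z(g, J) = -82 + 41*J (Z(g, J) = 41*(-2 + J) = -82 + 41*J)
r(t, I) = t*(304/15 + I) (r(t, I) = ((I + 19/15) + 19)*t = ((19/15 + I) + 19)*t = (304/15 + I)*t = t*(304/15 + I))
(2346 + r(4, -39))*(-1168 + Z(45, 34)) = (2346 + (1/15)*4*(304 + 15*(-39)))*(-1168 + (-82 + 41*34)) = (2346 + (1/15)*4*(304 - 585))*(-1168 + (-82 + 1394)) = (2346 + (1/15)*4*(-281))*(-1168 + 1312) = (2346 - 1124/15)*144 = (34066/15)*144 = 1635168/5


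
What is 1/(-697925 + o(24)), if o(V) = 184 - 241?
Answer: -1/697982 ≈ -1.4327e-6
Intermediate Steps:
o(V) = -57
1/(-697925 + o(24)) = 1/(-697925 - 57) = 1/(-697982) = -1/697982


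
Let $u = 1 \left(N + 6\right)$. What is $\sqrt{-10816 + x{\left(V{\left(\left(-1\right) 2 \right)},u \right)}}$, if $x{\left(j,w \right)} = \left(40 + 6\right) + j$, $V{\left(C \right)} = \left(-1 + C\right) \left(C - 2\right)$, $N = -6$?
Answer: $i \sqrt{10758} \approx 103.72 i$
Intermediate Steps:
$u = 0$ ($u = 1 \left(-6 + 6\right) = 1 \cdot 0 = 0$)
$V{\left(C \right)} = \left(-1 + C\right) \left(-2 + C\right)$
$x{\left(j,w \right)} = 46 + j$
$\sqrt{-10816 + x{\left(V{\left(\left(-1\right) 2 \right)},u \right)}} = \sqrt{-10816 + \left(46 + \left(2 + \left(\left(-1\right) 2\right)^{2} - 3 \left(\left(-1\right) 2\right)\right)\right)} = \sqrt{-10816 + \left(46 + \left(2 + \left(-2\right)^{2} - -6\right)\right)} = \sqrt{-10816 + \left(46 + \left(2 + 4 + 6\right)\right)} = \sqrt{-10816 + \left(46 + 12\right)} = \sqrt{-10816 + 58} = \sqrt{-10758} = i \sqrt{10758}$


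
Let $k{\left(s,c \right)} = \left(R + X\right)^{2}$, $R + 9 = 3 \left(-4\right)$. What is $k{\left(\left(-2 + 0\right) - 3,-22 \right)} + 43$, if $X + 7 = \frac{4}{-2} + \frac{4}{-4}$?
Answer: $1004$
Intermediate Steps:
$X = -10$ ($X = -7 + \left(\frac{4}{-2} + \frac{4}{-4}\right) = -7 + \left(4 \left(- \frac{1}{2}\right) + 4 \left(- \frac{1}{4}\right)\right) = -7 - 3 = -10$)
$R = -21$ ($R = -9 + 3 \left(-4\right) = -9 - 12 = -21$)
$k{\left(s,c \right)} = 961$ ($k{\left(s,c \right)} = \left(-21 - 10\right)^{2} = \left(-31\right)^{2} = 961$)
$k{\left(\left(-2 + 0\right) - 3,-22 \right)} + 43 = 961 + 43 = 1004$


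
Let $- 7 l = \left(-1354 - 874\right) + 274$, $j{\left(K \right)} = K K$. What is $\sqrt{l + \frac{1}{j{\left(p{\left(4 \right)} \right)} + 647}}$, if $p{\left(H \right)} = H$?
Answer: $\frac{\sqrt{6012457269}}{4641} \approx 16.708$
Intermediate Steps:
$j{\left(K \right)} = K^{2}$
$l = \frac{1954}{7}$ ($l = - \frac{\left(-1354 - 874\right) + 274}{7} = - \frac{-2228 + 274}{7} = \left(- \frac{1}{7}\right) \left(-1954\right) = \frac{1954}{7} \approx 279.14$)
$\sqrt{l + \frac{1}{j{\left(p{\left(4 \right)} \right)} + 647}} = \sqrt{\frac{1954}{7} + \frac{1}{4^{2} + 647}} = \sqrt{\frac{1954}{7} + \frac{1}{16 + 647}} = \sqrt{\frac{1954}{7} + \frac{1}{663}} = \sqrt{\frac{1295509}{4641}} = \frac{\sqrt{6012457269}}{4641}$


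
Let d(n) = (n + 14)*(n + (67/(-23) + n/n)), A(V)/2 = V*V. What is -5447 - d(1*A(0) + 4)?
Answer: -126145/23 ≈ -5484.6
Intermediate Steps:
A(V) = 2*V**2 (A(V) = 2*(V*V) = 2*V**2)
d(n) = (14 + n)*(-44/23 + n) (d(n) = (14 + n)*(n + (67*(-1/23) + 1)) = (14 + n)*(n + (-67/23 + 1)) = (14 + n)*(n - 44/23) = (14 + n)*(-44/23 + n))
-5447 - d(1*A(0) + 4) = -5447 - (-616/23 + (1*(2*0**2) + 4)**2 + 278*(1*(2*0**2) + 4)/23) = -5447 - (-616/23 + (1*(2*0) + 4)**2 + 278*(1*(2*0) + 4)/23) = -5447 - (-616/23 + (1*0 + 4)**2 + 278*(1*0 + 4)/23) = -5447 - (-616/23 + (0 + 4)**2 + 278*(0 + 4)/23) = -5447 - (-616/23 + 4**2 + (278/23)*4) = -5447 - (-616/23 + 16 + 1112/23) = -5447 - 1*864/23 = -5447 - 864/23 = -126145/23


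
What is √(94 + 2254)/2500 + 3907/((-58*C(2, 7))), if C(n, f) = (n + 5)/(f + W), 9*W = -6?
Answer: -74233/1218 + √587/1250 ≈ -60.927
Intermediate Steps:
W = -⅔ (W = (⅑)*(-6) = -⅔ ≈ -0.66667)
C(n, f) = (5 + n)/(-⅔ + f) (C(n, f) = (n + 5)/(f - ⅔) = (5 + n)/(-⅔ + f))
√(94 + 2254)/2500 + 3907/((-58*C(2, 7))) = √(94 + 2254)/2500 + 3907/((-174*(5 + 2)/(-2 + 3*7))) = √2348*(1/2500) + 3907/((-174*7/(-2 + 21))) = (2*√587)*(1/2500) + 3907/((-174*7/19)) = √587/1250 + 3907/((-174*7/19)) = √587/1250 + 3907/((-58*21/19)) = √587/1250 + 3907/(-1218/19) = √587/1250 + 3907*(-19/1218) = √587/1250 - 74233/1218 = -74233/1218 + √587/1250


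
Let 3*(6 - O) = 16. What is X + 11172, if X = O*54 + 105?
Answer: 11313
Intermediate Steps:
O = ⅔ (O = 6 - ⅓*16 = 6 - 16/3 = ⅔ ≈ 0.66667)
X = 141 (X = (⅔)*54 + 105 = 36 + 105 = 141)
X + 11172 = 141 + 11172 = 11313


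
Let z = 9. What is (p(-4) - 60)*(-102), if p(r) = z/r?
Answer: 12699/2 ≈ 6349.5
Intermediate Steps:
p(r) = 9/r
(p(-4) - 60)*(-102) = (9/(-4) - 60)*(-102) = (9*(-1/4) - 60)*(-102) = (-9/4 - 60)*(-102) = -249/4*(-102) = 12699/2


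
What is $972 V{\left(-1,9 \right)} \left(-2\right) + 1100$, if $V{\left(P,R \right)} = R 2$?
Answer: $-33892$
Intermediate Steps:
$V{\left(P,R \right)} = 2 R$
$972 V{\left(-1,9 \right)} \left(-2\right) + 1100 = 972 \cdot 2 \cdot 9 \left(-2\right) + 1100 = 972 \cdot 18 \left(-2\right) + 1100 = 972 \left(-36\right) + 1100 = -34992 + 1100 = -33892$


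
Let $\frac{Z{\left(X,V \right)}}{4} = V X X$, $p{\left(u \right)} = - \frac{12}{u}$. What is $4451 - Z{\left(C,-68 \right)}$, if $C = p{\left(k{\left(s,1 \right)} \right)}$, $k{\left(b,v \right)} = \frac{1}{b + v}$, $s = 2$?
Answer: $356963$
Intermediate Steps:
$C = -36$ ($C = - \frac{12}{\frac{1}{2 + 1}} = - \frac{12}{\frac{1}{3}} = - 12 \frac{1}{\frac{1}{3}} = \left(-12\right) 3 = -36$)
$Z{\left(X,V \right)} = 4 V X^{2}$ ($Z{\left(X,V \right)} = 4 V X X = 4 V X^{2}$)
$4451 - Z{\left(C,-68 \right)} = 4451 - 4 \left(-68\right) \left(-36\right)^{2} = 4451 - 4 \left(-68\right) 1296 = 4451 - -352512 = 4451 + 352512 = 356963$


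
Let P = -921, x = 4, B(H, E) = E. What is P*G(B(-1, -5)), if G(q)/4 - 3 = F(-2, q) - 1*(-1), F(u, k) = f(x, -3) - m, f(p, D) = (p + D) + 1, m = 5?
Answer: -3684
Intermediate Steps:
f(p, D) = 1 + D + p (f(p, D) = (D + p) + 1 = 1 + D + p)
F(u, k) = -3 (F(u, k) = (1 - 3 + 4) - 1*5 = 2 - 5 = -3)
G(q) = 4 (G(q) = 12 + 4*(-3 - 1*(-1)) = 12 + 4*(-3 + 1) = 12 + 4*(-2) = 12 - 8 = 4)
P*G(B(-1, -5)) = -921*4 = -3684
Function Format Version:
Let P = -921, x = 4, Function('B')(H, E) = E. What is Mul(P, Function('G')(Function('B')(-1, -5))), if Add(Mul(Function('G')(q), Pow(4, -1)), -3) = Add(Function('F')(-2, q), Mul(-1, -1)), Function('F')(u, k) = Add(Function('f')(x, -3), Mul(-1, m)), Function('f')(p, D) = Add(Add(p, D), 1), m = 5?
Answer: -3684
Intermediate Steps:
Function('f')(p, D) = Add(1, D, p) (Function('f')(p, D) = Add(Add(D, p), 1) = Add(1, D, p))
Function('F')(u, k) = -3 (Function('F')(u, k) = Add(Add(1, -3, 4), Mul(-1, 5)) = Add(2, -5) = -3)
Function('G')(q) = 4 (Function('G')(q) = Add(12, Mul(4, Add(-3, Mul(-1, -1)))) = Add(12, Mul(4, Add(-3, 1))) = Add(12, Mul(4, -2)) = Add(12, -8) = 4)
Mul(P, Function('G')(Function('B')(-1, -5))) = Mul(-921, 4) = -3684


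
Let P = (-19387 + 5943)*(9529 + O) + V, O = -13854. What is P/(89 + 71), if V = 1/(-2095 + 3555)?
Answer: 84892138001/233600 ≈ 3.6341e+5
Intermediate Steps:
V = 1/1460 ≈ 0.00068493
P = 84892138001/1460 (P = (-19387 + 5943)*(9529 - 13854) + 1/1460 = -13444*(-4325) + 1/1460 = 58145300 + 1/1460 = 84892138001/1460 ≈ 5.8145e+7)
P/(89 + 71) = 84892138001/(1460*(89 + 71)) = (84892138001/1460)/160 = (84892138001/1460)*(1/160) = 84892138001/233600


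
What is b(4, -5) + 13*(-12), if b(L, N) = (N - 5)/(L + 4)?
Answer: -629/4 ≈ -157.25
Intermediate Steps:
b(L, N) = (-5 + N)/(4 + L)
b(4, -5) + 13*(-12) = (-5 - 5)/(4 + 4) + 13*(-12) = -10/8 - 156 = (1/8)*(-10) - 156 = -5/4 - 156 = -629/4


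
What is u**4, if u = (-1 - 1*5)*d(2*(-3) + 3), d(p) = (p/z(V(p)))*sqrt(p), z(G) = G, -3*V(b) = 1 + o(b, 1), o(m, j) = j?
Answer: 4782969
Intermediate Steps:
V(b) = -2/3 (V(b) = -(1 + 1)/3 = -1/3*2 = -2/3)
d(p) = -3*p**(3/2)/2 (d(p) = (p/(-2/3))*sqrt(p) = (p*(-3/2))*sqrt(p) = (-3*p/2)*sqrt(p) = -3*p**(3/2)/2)
u = -27*I*sqrt(3) (u = (-1 - 1*5)*(-3*(2*(-3) + 3)**(3/2)/2) = (-1 - 5)*(-3*(-6 + 3)**(3/2)/2) = -(-9)*(-3)**(3/2) = -(-9)*(-3*I*sqrt(3)) = -27*I*sqrt(3) ≈ -46.765*I)
u**4 = (-27*I*sqrt(3))**4 = 4782969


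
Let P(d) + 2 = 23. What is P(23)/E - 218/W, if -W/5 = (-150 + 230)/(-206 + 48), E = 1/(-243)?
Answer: -518911/100 ≈ -5189.1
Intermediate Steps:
P(d) = 21 (P(d) = -2 + 23 = 21)
E = -1/243 ≈ -0.0041152
W = 200/79 (W = -5*(-150 + 230)/(-206 + 48) = -400/(-158) = -400*(-1)/158 = -5*(-40/79) = 200/79 ≈ 2.5316)
P(23)/E - 218/W = 21/(-1/243) - 218/200/79 = 21*(-243) - 218*79/200 = -5103 - 8611/100 = -518911/100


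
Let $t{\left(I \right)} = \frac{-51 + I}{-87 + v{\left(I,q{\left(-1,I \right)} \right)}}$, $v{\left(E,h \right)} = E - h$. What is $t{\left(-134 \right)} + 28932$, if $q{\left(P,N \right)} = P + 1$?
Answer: $\frac{6394157}{221} \approx 28933.0$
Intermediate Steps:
$q{\left(P,N \right)} = 1 + P$
$t{\left(I \right)} = \frac{-51 + I}{-87 + I}$ ($t{\left(I \right)} = \frac{-51 + I}{-87 + \left(I - \left(1 - 1\right)\right)} = \frac{-51 + I}{-87 + \left(I - 0\right)} = \frac{-51 + I}{-87 + \left(I + 0\right)} = \frac{-51 + I}{-87 + I}$)
$t{\left(-134 \right)} + 28932 = \frac{-51 - 134}{-87 - 134} + 28932 = \frac{1}{-221} \left(-185\right) + 28932 = \left(- \frac{1}{221}\right) \left(-185\right) + 28932 = \frac{185}{221} + 28932 = \frac{6394157}{221}$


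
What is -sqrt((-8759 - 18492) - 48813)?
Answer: -4*I*sqrt(4754) ≈ -275.8*I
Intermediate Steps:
-sqrt((-8759 - 18492) - 48813) = -sqrt(-27251 - 48813) = -sqrt(-76064) = -4*I*sqrt(4754)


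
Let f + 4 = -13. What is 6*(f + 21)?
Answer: 24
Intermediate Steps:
f = -17 (f = -4 - 13 = -17)
6*(f + 21) = 6*(-17 + 21) = 6*4 = 24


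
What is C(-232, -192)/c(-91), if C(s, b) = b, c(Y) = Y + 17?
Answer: 96/37 ≈ 2.5946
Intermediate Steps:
c(Y) = 17 + Y
C(-232, -192)/c(-91) = -192/(17 - 91) = -192/(-74) = -192*(-1/74) = 96/37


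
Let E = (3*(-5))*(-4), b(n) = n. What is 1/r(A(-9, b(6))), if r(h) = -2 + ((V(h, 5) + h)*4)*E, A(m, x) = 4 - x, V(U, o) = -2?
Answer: -1/962 ≈ -0.0010395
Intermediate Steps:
E = 60 (E = -15*(-4) = 60)
r(h) = -482 + 240*h (r(h) = -2 + ((-2 + h)*4)*60 = -2 + (-8 + 4*h)*60 = -2 + (-480 + 240*h) = -482 + 240*h)
1/r(A(-9, b(6))) = 1/(-482 + 240*(4 - 1*6)) = 1/(-482 + 240*(4 - 6)) = 1/(-482 + 240*(-2)) = 1/(-482 - 480) = 1/(-962) = -1/962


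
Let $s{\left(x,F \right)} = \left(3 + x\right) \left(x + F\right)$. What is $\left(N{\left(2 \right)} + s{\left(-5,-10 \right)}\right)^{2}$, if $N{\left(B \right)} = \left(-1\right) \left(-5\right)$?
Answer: $1225$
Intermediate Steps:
$N{\left(B \right)} = 5$
$s{\left(x,F \right)} = \left(3 + x\right) \left(F + x\right)$
$\left(N{\left(2 \right)} + s{\left(-5,-10 \right)}\right)^{2} = \left(5 + \left(\left(-5\right)^{2} + 3 \left(-10\right) + 3 \left(-5\right) - -50\right)\right)^{2} = \left(5 + \left(25 - 30 - 15 + 50\right)\right)^{2} = \left(5 + 30\right)^{2} = 35^{2} = 1225$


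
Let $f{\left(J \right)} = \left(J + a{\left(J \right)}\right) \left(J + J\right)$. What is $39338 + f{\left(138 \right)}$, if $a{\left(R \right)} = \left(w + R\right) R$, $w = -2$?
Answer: $5257394$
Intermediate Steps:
$a{\left(R \right)} = R \left(-2 + R\right)$ ($a{\left(R \right)} = \left(-2 + R\right) R = R \left(-2 + R\right)$)
$f{\left(J \right)} = 2 J \left(J + J \left(-2 + J\right)\right)$ ($f{\left(J \right)} = \left(J + J \left(-2 + J\right)\right) \left(J + J\right) = \left(J + J \left(-2 + J\right)\right) 2 J = 2 J \left(J + J \left(-2 + J\right)\right)$)
$39338 + f{\left(138 \right)} = 39338 + 2 \cdot 138^{2} \left(-1 + 138\right) = 39338 + 2 \cdot 19044 \cdot 137 = 39338 + 5218056 = 5257394$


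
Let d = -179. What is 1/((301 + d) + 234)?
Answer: 1/356 ≈ 0.0028090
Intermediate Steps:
1/((301 + d) + 234) = 1/((301 - 179) + 234) = 1/(122 + 234) = 1/356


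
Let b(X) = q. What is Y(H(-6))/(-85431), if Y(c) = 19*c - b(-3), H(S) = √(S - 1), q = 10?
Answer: 10/85431 - 19*I*√7/85431 ≈ 0.00011705 - 0.00058842*I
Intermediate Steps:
b(X) = 10
H(S) = √(-1 + S)
Y(c) = -10 + 19*c (Y(c) = 19*c - 1*10 = 19*c - 10 = -10 + 19*c)
Y(H(-6))/(-85431) = (-10 + 19*√(-1 - 6))/(-85431) = (-10 + 19*√(-7))*(-1/85431) = (-10 + 19*(I*√7))*(-1/85431) = (-10 + 19*I*√7)*(-1/85431) = 10/85431 - 19*I*√7/85431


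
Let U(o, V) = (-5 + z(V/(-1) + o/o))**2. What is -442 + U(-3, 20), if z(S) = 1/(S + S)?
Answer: -601767/1444 ≈ -416.74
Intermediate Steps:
z(S) = 1/(2*S)
U(o, V) = (-5 + 1/(2*(1 - V)))**2 (U(o, V) = (-5 + 1/(2*(V/(-1) + o/o)))**2 = (-5 + 1/(2*(V*(-1) + 1)))**2 = (-5 + 1/(2*(-V + 1)))**2 = (-5 + 1/(2*(1 - V)))**2)
-442 + U(-3, 20) = -442 + (-9 + 10*20)**2/(4*(-1 + 20)**2) = -442 + (1/4)*(-9 + 200)**2/19**2 = -442 + (1/4)*(1/361)*191**2 = -442 + (1/4)*(1/361)*36481 = -442 + 36481/1444 = -601767/1444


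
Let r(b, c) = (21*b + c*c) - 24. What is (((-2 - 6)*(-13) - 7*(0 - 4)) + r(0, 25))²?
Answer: 537289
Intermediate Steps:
r(b, c) = -24 + c² + 21*b (r(b, c) = (21*b + c²) - 24 = (c² + 21*b) - 24 = -24 + c² + 21*b)
(((-2 - 6)*(-13) - 7*(0 - 4)) + r(0, 25))² = (((-2 - 6)*(-13) - 7*(0 - 4)) + (-24 + 25² + 21*0))² = ((-8*(-13) - 7*(-4)) + (-24 + 625 + 0))² = ((104 + 28) + 601)² = (132 + 601)² = 733² = 537289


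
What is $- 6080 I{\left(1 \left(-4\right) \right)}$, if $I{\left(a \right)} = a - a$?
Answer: $0$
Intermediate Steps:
$I{\left(a \right)} = 0$
$- 6080 I{\left(1 \left(-4\right) \right)} = \left(-6080\right) 0 = 0$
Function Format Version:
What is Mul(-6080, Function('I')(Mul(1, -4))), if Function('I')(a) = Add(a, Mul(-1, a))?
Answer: 0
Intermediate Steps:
Function('I')(a) = 0
Mul(-6080, Function('I')(Mul(1, -4))) = Mul(-6080, 0) = 0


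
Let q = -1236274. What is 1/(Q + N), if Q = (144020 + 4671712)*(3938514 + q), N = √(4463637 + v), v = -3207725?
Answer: 1626657954960/21168128819477195108655811 - √313978/84672515277908780434623244 ≈ 7.6845e-14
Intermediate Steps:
N = 2*√313978 (N = √(4463637 - 3207725) = √1255912 = 2*√313978 ≈ 1120.7)
Q = 13013263639680 (Q = (144020 + 4671712)*(3938514 - 1236274) = 4815732*2702240 = 13013263639680)
1/(Q + N) = 1/(13013263639680 + 2*√313978)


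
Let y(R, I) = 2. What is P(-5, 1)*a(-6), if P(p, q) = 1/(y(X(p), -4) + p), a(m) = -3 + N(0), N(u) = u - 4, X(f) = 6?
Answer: 7/3 ≈ 2.3333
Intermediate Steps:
N(u) = -4 + u
a(m) = -7 (a(m) = -3 + (-4 + 0) = -3 - 4 = -7)
P(p, q) = 1/(2 + p)
P(-5, 1)*a(-6) = -7/(2 - 5) = -7/(-3) = -⅓*(-7) = 7/3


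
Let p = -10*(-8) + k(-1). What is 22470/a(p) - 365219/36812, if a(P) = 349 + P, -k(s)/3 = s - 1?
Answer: 44553025/1067548 ≈ 41.734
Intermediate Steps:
k(s) = 3 - 3*s (k(s) = -3*(s - 1) = -3*(-1 + s) = 3 - 3*s)
p = 86 (p = -10*(-8) + (3 - 3*(-1)) = 80 + (3 + 3) = 80 + 6 = 86)
22470/a(p) - 365219/36812 = 22470/(349 + 86) - 365219/36812 = 22470/435 - 365219*1/36812 = 22470*(1/435) - 365219/36812 = 1498/29 - 365219/36812 = 44553025/1067548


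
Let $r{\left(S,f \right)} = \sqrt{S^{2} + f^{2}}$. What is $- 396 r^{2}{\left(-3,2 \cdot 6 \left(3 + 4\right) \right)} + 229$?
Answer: $-2797511$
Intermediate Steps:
$- 396 r^{2}{\left(-3,2 \cdot 6 \left(3 + 4\right) \right)} + 229 = - 396 \left(\sqrt{\left(-3\right)^{2} + \left(2 \cdot 6 \left(3 + 4\right)\right)^{2}}\right)^{2} + 229 = - 396 \left(\sqrt{9 + \left(12 \cdot 7\right)^{2}}\right)^{2} + 229 = - 396 \left(\sqrt{9 + 84^{2}}\right)^{2} + 229 = - 396 \left(\sqrt{9 + 7056}\right)^{2} + 229 = - 396 \left(\sqrt{7065}\right)^{2} + 229 = - 396 \left(3 \sqrt{785}\right)^{2} + 229 = \left(-396\right) 7065 + 229 = -2797740 + 229 = -2797511$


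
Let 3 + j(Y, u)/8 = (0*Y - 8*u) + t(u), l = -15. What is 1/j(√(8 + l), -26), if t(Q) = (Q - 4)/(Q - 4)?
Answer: 1/1648 ≈ 0.00060680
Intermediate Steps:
t(Q) = 1 (t(Q) = (-4 + Q)/(-4 + Q) = 1)
j(Y, u) = -16 - 64*u (j(Y, u) = -24 + 8*((0*Y - 8*u) + 1) = -24 + 8*((0 - 8*u) + 1) = -24 + 8*(-8*u + 1) = -24 + 8*(1 - 8*u) = -24 + (8 - 64*u) = -16 - 64*u)
1/j(√(8 + l), -26) = 1/(-16 - 64*(-26)) = 1/(-16 + 1664) = 1/1648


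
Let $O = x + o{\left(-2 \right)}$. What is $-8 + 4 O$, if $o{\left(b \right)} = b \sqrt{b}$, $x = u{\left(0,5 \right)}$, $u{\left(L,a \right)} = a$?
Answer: $12 - 8 i \sqrt{2} \approx 12.0 - 11.314 i$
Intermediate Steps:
$x = 5$
$o{\left(b \right)} = b^{\frac{3}{2}}$
$O = 5 - 2 i \sqrt{2}$ ($O = 5 + \left(-2\right)^{\frac{3}{2}} = 5 - 2 i \sqrt{2} \approx 5.0 - 2.8284 i$)
$-8 + 4 O = -8 + 4 \left(5 - 2 i \sqrt{2}\right) = -8 + \left(20 - 8 i \sqrt{2}\right) = 12 - 8 i \sqrt{2}$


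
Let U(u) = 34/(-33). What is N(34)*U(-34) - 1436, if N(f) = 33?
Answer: -1470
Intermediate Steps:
U(u) = -34/33 (U(u) = 34*(-1/33) = -34/33)
N(34)*U(-34) - 1436 = 33*(-34/33) - 1436 = -34 - 1436 = -1470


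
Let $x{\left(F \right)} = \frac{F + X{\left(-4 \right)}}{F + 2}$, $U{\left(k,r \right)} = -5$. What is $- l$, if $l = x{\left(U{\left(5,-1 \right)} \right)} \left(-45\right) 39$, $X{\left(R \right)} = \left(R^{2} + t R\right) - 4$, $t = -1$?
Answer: $-6435$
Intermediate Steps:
$X{\left(R \right)} = -4 + R^{2} - R$ ($X{\left(R \right)} = \left(R^{2} - R\right) - 4 = -4 + R^{2} - R$)
$x{\left(F \right)} = \frac{16 + F}{2 + F}$ ($x{\left(F \right)} = \frac{F - -16}{F + 2} = \frac{F + \left(-4 + 16 + 4\right)}{2 + F} = \frac{F + 16}{2 + F} = \frac{16 + F}{2 + F}$)
$l = 6435$ ($l = \frac{16 - 5}{2 - 5} \left(-45\right) 39 = \frac{1}{-3} \cdot 11 \left(-45\right) 39 = \left(- \frac{1}{3}\right) 11 \left(-45\right) 39 = \left(- \frac{11}{3}\right) \left(-45\right) 39 = 165 \cdot 39 = 6435$)
$- l = \left(-1\right) 6435 = -6435$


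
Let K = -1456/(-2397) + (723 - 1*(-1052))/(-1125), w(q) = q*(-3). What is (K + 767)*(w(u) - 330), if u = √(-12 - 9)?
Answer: -605937112/2397 - 27542596*I*√21/11985 ≈ -2.5279e+5 - 10531.0*I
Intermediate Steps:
u = I*√21 (u = √(-21) = I*√21 ≈ 4.5826*I)
w(q) = -3*q
K = -34889/35955 (K = -1456*(-1/2397) + (723 + 1052)*(-1/1125) = 1456/2397 + 1775*(-1/1125) = 1456/2397 - 71/45 = -34889/35955 ≈ -0.97035)
(K + 767)*(w(u) - 330) = (-34889/35955 + 767)*(-3*I*√21 - 330) = 27542596*(-3*I*√21 - 330)/35955 = 27542596*(-330 - 3*I*√21)/35955 = -605937112/2397 - 27542596*I*√21/11985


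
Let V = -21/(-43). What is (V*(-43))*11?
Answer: -231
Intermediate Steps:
V = 21/43 (V = -21*(-1/43) = 21/43 ≈ 0.48837)
(V*(-43))*11 = ((21/43)*(-43))*11 = -21*11 = -231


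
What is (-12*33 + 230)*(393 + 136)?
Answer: -87814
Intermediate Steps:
(-12*33 + 230)*(393 + 136) = (-396 + 230)*529 = -166*529 = -87814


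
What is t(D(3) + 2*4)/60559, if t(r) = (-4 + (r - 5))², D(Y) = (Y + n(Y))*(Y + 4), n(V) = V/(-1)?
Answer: 1/60559 ≈ 1.6513e-5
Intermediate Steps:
n(V) = -V (n(V) = V*(-1) = -V)
D(Y) = 0 (D(Y) = (Y - Y)*(Y + 4) = 0*(4 + Y) = 0)
t(r) = (-9 + r)² (t(r) = (-4 + (-5 + r))² = (-9 + r)²)
t(D(3) + 2*4)/60559 = (-9 + (0 + 2*4))²/60559 = (-9 + (0 + 8))²*(1/60559) = (-9 + 8)²*(1/60559) = (-1)²*(1/60559) = 1*(1/60559) = 1/60559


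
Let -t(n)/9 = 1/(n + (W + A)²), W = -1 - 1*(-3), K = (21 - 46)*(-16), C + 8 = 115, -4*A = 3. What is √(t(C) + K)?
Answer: 24*√25862/193 ≈ 19.998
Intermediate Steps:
A = -¾ (A = -¼*3 = -¾ ≈ -0.75000)
C = 107 (C = -8 + 115 = 107)
K = 400 (K = -25*(-16) = 400)
W = 2 (W = -1 + 3 = 2)
t(n) = -9/(25/16 + n) (t(n) = -9/(n + (2 - ¾)²) = -9/(n + (5/4)²) = -9/(n + 25/16) = -9/(25/16 + n))
√(t(C) + K) = √(-144/(25 + 16*107) + 400) = √(-144/(25 + 1712) + 400) = √(-144/1737 + 400) = √(-144*1/1737 + 400) = √(-16/193 + 400) = √(77184/193) = 24*√25862/193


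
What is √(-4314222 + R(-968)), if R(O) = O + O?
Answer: I*√4316158 ≈ 2077.5*I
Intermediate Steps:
R(O) = 2*O
√(-4314222 + R(-968)) = √(-4314222 + 2*(-968)) = √(-4314222 - 1936) = √(-4316158) = I*√4316158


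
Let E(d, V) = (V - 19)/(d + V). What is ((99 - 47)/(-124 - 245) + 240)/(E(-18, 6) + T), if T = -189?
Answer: -354032/277365 ≈ -1.2764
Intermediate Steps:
E(d, V) = (-19 + V)/(V + d)
((99 - 47)/(-124 - 245) + 240)/(E(-18, 6) + T) = ((99 - 47)/(-124 - 245) + 240)/((-19 + 6)/(6 - 18) - 189) = (52/(-369) + 240)/(-13/(-12) - 189) = (52*(-1/369) + 240)/(-1/12*(-13) - 189) = (-52/369 + 240)/(13/12 - 189) = 88508/(369*(-2255/12)) = (88508/369)*(-12/2255) = -354032/277365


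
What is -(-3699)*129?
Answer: 477171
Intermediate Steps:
-(-3699)*129 = -1*(-477171) = 477171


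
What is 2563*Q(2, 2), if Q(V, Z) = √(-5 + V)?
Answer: 2563*I*√3 ≈ 4439.3*I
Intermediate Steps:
2563*Q(2, 2) = 2563*√(-5 + 2) = 2563*√(-3) = 2563*(I*√3) = 2563*I*√3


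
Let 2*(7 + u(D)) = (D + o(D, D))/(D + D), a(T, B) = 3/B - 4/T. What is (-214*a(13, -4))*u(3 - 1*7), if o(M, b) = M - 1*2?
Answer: -300135/208 ≈ -1443.0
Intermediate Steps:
a(T, B) = -4/T + 3/B
o(M, b) = -2 + M (o(M, b) = M - 2 = -2 + M)
u(D) = -7 + (-2 + 2*D)/(4*D) (u(D) = -7 + ((D + (-2 + D))/(D + D))/2 = -7 + ((-2 + 2*D)/((2*D)))/2 = -7 + ((-2 + 2*D)*(1/(2*D)))/2 = -7 + ((-2 + 2*D)/(2*D))/2 = -7 + (-2 + 2*D)/(4*D))
(-214*a(13, -4))*u(3 - 1*7) = (-214*(-4/13 + 3/(-4)))*((-1 - 13*(3 - 1*7))/(2*(3 - 1*7))) = (-214*(-4*1/13 + 3*(-1/4)))*((-1 - 13*(3 - 7))/(2*(3 - 7))) = (-214*(-4/13 - 3/4))*((1/2)*(-1 - 13*(-4))/(-4)) = (-214*(-55/52))*((1/2)*(-1/4)*(-1 + 52)) = 5885*((1/2)*(-1/4)*51)/26 = (5885/26)*(-51/8) = -300135/208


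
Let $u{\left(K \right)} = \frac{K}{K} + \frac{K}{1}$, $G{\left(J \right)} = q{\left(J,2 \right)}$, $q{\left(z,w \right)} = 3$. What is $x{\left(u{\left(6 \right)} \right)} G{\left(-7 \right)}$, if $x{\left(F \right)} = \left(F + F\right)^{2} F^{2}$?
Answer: $28812$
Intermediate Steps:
$G{\left(J \right)} = 3$
$u{\left(K \right)} = 1 + K$ ($u{\left(K \right)} = 1 + K 1 = 1 + K$)
$x{\left(F \right)} = 4 F^{4}$ ($x{\left(F \right)} = \left(2 F\right)^{2} F^{2} = 4 F^{2} F^{2} = 4 F^{4}$)
$x{\left(u{\left(6 \right)} \right)} G{\left(-7 \right)} = 4 \left(1 + 6\right)^{4} \cdot 3 = 4 \cdot 7^{4} \cdot 3 = 4 \cdot 2401 \cdot 3 = 9604 \cdot 3 = 28812$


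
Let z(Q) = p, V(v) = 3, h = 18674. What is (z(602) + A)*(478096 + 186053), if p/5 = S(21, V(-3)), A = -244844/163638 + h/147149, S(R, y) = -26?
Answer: -350146505884417466/4013194677 ≈ -8.7249e+7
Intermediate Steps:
A = -16486386872/12039584031 (A = -244844/163638 + 18674/147149 = -244844*1/163638 + 18674*(1/147149) = -122422/81819 + 18674/147149 = -16486386872/12039584031 ≈ -1.3693)
p = -130 (p = 5*(-26) = -130)
z(Q) = -130
(z(602) + A)*(478096 + 186053) = (-130 - 16486386872/12039584031)*(478096 + 186053) = -1581632310902/12039584031*664149 = -350146505884417466/4013194677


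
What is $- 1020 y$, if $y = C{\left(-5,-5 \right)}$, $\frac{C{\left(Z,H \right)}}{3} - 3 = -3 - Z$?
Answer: $-15300$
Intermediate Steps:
$C{\left(Z,H \right)} = - 3 Z$ ($C{\left(Z,H \right)} = 9 + 3 \left(-3 - Z\right) = 9 - \left(9 + 3 Z\right) = - 3 Z$)
$y = 15$ ($y = \left(-3\right) \left(-5\right) = 15$)
$- 1020 y = \left(-1020\right) 15 = -15300$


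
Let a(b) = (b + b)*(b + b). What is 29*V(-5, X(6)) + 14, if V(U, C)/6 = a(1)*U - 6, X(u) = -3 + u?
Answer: -4510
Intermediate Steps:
a(b) = 4*b² (a(b) = (2*b)*(2*b) = 4*b²)
V(U, C) = -36 + 24*U (V(U, C) = 6*((4*1²)*U - 6) = 6*((4*1)*U - 6) = 6*(4*U - 6) = 6*(-6 + 4*U) = -36 + 24*U)
29*V(-5, X(6)) + 14 = 29*(-36 + 24*(-5)) + 14 = 29*(-36 - 120) + 14 = 29*(-156) + 14 = -4524 + 14 = -4510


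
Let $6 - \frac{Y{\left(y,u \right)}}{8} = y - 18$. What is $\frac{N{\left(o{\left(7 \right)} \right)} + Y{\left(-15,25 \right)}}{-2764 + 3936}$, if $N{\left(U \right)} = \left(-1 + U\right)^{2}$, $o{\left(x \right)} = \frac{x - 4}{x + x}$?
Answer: $\frac{61273}{229712} \approx 0.26674$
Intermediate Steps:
$o{\left(x \right)} = \frac{-4 + x}{2 x}$
$Y{\left(y,u \right)} = 192 - 8 y$ ($Y{\left(y,u \right)} = 48 - 8 \left(y - 18\right) = 48 - 8 \left(-18 + y\right) = 48 - \left(-144 + 8 y\right) = 192 - 8 y$)
$\frac{N{\left(o{\left(7 \right)} \right)} + Y{\left(-15,25 \right)}}{-2764 + 3936} = \frac{\left(-1 + \frac{-4 + 7}{2 \cdot 7}\right)^{2} + \left(192 - -120\right)}{-2764 + 3936} = \frac{\left(-1 + \frac{1}{2} \cdot \frac{1}{7} \cdot 3\right)^{2} + \left(192 + 120\right)}{1172} = \left(\left(-1 + \frac{3}{14}\right)^{2} + 312\right) \frac{1}{1172} = \left(\left(- \frac{11}{14}\right)^{2} + 312\right) \frac{1}{1172} = \left(\frac{121}{196} + 312\right) \frac{1}{1172} = \frac{61273}{196} \cdot \frac{1}{1172} = \frac{61273}{229712}$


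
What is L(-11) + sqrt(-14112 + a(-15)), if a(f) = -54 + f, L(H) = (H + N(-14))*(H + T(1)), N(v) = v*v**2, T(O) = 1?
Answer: 27550 + I*sqrt(14181) ≈ 27550.0 + 119.08*I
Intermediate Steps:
N(v) = v**3
L(H) = (1 + H)*(-2744 + H) (L(H) = (H + (-14)**3)*(H + 1) = (H - 2744)*(1 + H) = (-2744 + H)*(1 + H) = (1 + H)*(-2744 + H))
L(-11) + sqrt(-14112 + a(-15)) = (-2744 + (-11)**2 - 2743*(-11)) + sqrt(-14112 + (-54 - 15)) = (-2744 + 121 + 30173) + sqrt(-14112 - 69) = 27550 + sqrt(-14181) = 27550 + I*sqrt(14181)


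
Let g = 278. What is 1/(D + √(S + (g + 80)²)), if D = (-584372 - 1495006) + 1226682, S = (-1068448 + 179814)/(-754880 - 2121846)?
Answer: -136276264072/116202204786160351 - √29461957341245243/348606614358481053 ≈ -1.1732e-6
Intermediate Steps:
S = 444317/1438363 (S = -888634/(-2876726) = -888634*(-1/2876726) = 444317/1438363 ≈ 0.30890)
D = -852696 (D = -2079378 + 1226682 = -852696)
1/(D + √(S + (g + 80)²)) = 1/(-852696 + √(444317/1438363 + (278 + 80)²)) = 1/(-852696 + √(444317/1438363 + 358²)) = 1/(-852696 + √(444317/1438363 + 128164)) = 1/(-852696 + √(184346799849/1438363)) = 1/(-852696 + 3*√29461957341245243/1438363)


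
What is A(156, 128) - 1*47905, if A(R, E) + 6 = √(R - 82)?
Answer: -47911 + √74 ≈ -47902.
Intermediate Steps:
A(R, E) = -6 + √(-82 + R) (A(R, E) = -6 + √(R - 82) = -6 + √(-82 + R))
A(156, 128) - 1*47905 = (-6 + √(-82 + 156)) - 1*47905 = (-6 + √74) - 47905 = -47911 + √74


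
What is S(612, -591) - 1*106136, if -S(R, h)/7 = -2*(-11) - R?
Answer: -102006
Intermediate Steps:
S(R, h) = -154 + 7*R (S(R, h) = -7*(-2*(-11) - R) = -7*(22 - R) = -154 + 7*R)
S(612, -591) - 1*106136 = (-154 + 7*612) - 1*106136 = (-154 + 4284) - 106136 = 4130 - 106136 = -102006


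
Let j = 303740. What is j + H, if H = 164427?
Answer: 468167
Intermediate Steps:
j + H = 303740 + 164427 = 468167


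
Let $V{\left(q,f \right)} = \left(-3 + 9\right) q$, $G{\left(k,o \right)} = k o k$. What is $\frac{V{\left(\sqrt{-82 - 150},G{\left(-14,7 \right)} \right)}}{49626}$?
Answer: $\frac{2 i \sqrt{58}}{8271} \approx 0.0018416 i$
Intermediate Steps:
$G{\left(k,o \right)} = o k^{2}$
$V{\left(q,f \right)} = 6 q$
$\frac{V{\left(\sqrt{-82 - 150},G{\left(-14,7 \right)} \right)}}{49626} = \frac{6 \sqrt{-82 - 150}}{49626} = 6 \sqrt{-232} \cdot \frac{1}{49626} = 6 \cdot 2 i \sqrt{58} \cdot \frac{1}{49626} = 12 i \sqrt{58} \cdot \frac{1}{49626} = \frac{2 i \sqrt{58}}{8271}$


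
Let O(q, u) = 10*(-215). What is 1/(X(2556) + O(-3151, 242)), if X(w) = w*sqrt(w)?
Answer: 1075/8347036558 + 3834*sqrt(71)/4173518279 ≈ 7.8695e-6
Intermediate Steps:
X(w) = w**(3/2)
O(q, u) = -2150
1/(X(2556) + O(-3151, 242)) = 1/(2556**(3/2) - 2150) = 1/(15336*sqrt(71) - 2150) = 1/(-2150 + 15336*sqrt(71))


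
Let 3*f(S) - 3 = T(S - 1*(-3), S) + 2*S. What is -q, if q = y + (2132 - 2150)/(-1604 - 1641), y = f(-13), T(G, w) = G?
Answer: 35677/3245 ≈ 10.994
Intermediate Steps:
f(S) = 2 + S (f(S) = 1 + ((S - 1*(-3)) + 2*S)/3 = 1 + ((S + 3) + 2*S)/3 = 1 + ((3 + S) + 2*S)/3 = 1 + (3 + 3*S)/3 = 1 + (1 + S) = 2 + S)
y = -11 (y = 2 - 13 = -11)
q = -35677/3245 (q = -11 + (2132 - 2150)/(-1604 - 1641) = -11 - 18/(-3245) = -11 - 18*(-1/3245) = -11 + 18/3245 = -35677/3245 ≈ -10.994)
-q = -1*(-35677/3245) = 35677/3245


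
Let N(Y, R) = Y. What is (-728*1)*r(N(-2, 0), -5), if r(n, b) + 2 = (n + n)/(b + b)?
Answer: 5824/5 ≈ 1164.8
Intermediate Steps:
r(n, b) = -2 + n/b (r(n, b) = -2 + (n + n)/(b + b) = -2 + (2*n)/((2*b)) = -2 + (2*n)*(1/(2*b)) = -2 + n/b)
(-728*1)*r(N(-2, 0), -5) = (-728*1)*(-2 - 2/(-5)) = -728*(-2 - 2*(-⅕)) = -728*(-2 + ⅖) = -728*(-8/5) = 5824/5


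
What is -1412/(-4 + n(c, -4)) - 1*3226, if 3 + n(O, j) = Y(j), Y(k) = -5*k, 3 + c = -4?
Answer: -43350/13 ≈ -3334.6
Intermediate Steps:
c = -7 (c = -3 - 4 = -7)
n(O, j) = -3 - 5*j
-1412/(-4 + n(c, -4)) - 1*3226 = -1412/(-4 + (-3 - 5*(-4))) - 1*3226 = -1412/(-4 + (-3 + 20)) - 3226 = -1412/(-4 + 17) - 3226 = -1412/13 - 3226 = -43350/13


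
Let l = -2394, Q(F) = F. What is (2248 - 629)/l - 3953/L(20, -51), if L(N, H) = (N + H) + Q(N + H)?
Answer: 2340776/37107 ≈ 63.082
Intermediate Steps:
L(N, H) = 2*H + 2*N (L(N, H) = (N + H) + (N + H) = (H + N) + (H + N) = 2*H + 2*N)
(2248 - 629)/l - 3953/L(20, -51) = (2248 - 629)/(-2394) - 3953/(2*(-51) + 2*20) = 1619*(-1/2394) - 3953/(-102 + 40) = -1619/2394 - 3953/(-62) = -1619/2394 - 3953*(-1/62) = -1619/2394 + 3953/62 = 2340776/37107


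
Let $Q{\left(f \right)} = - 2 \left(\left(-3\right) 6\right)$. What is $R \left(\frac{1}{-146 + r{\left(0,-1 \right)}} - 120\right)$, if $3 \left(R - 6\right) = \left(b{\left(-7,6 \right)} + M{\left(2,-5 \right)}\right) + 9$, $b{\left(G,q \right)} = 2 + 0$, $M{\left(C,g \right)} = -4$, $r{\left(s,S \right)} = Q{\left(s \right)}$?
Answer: $- \frac{66005}{66} \approx -1000.1$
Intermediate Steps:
$Q{\left(f \right)} = 36$ ($Q{\left(f \right)} = \left(-2\right) \left(-18\right) = 36$)
$r{\left(s,S \right)} = 36$
$b{\left(G,q \right)} = 2$
$R = \frac{25}{3}$ ($R = 6 + \frac{\left(2 - 4\right) + 9}{3} = 6 + \frac{-2 + 9}{3} = 6 + \frac{1}{3} \cdot 7 = 6 + \frac{7}{3} = \frac{25}{3} \approx 8.3333$)
$R \left(\frac{1}{-146 + r{\left(0,-1 \right)}} - 120\right) = \frac{25 \left(\frac{1}{-146 + 36} - 120\right)}{3} = \frac{25 \left(\frac{1}{-110} - 120\right)}{3} = \frac{25 \left(- \frac{1}{110} - 120\right)}{3} = \frac{25}{3} \left(- \frac{13201}{110}\right) = - \frac{66005}{66}$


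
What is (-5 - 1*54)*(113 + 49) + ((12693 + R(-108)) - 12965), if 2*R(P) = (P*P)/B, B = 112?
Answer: -136891/14 ≈ -9777.9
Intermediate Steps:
R(P) = P²/224 (R(P) = ((P*P)/112)/2 = (P²*(1/112))/2 = (P²/112)/2 = P²/224)
(-5 - 1*54)*(113 + 49) + ((12693 + R(-108)) - 12965) = (-5 - 1*54)*(113 + 49) + ((12693 + (1/224)*(-108)²) - 12965) = (-5 - 54)*162 + ((12693 + (1/224)*11664) - 12965) = -59*162 + ((12693 + 729/14) - 12965) = -9558 + (178431/14 - 12965) = -9558 - 3079/14 = -136891/14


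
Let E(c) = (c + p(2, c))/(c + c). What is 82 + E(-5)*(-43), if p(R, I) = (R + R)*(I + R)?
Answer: 89/10 ≈ 8.9000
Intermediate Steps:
p(R, I) = 2*R*(I + R) (p(R, I) = (2*R)*(I + R) = 2*R*(I + R))
E(c) = (8 + 5*c)/(2*c) (E(c) = (c + 2*2*(c + 2))/(c + c) = (c + 2*2*(2 + c))/((2*c)) = (c + (8 + 4*c))*(1/(2*c)) = (8 + 5*c)*(1/(2*c)) = (8 + 5*c)/(2*c))
82 + E(-5)*(-43) = 82 + (5/2 + 4/(-5))*(-43) = 82 + (5/2 + 4*(-1/5))*(-43) = 82 + (5/2 - 4/5)*(-43) = 82 + (17/10)*(-43) = 82 - 731/10 = 89/10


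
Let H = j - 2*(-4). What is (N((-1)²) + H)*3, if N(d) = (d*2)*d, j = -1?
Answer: 27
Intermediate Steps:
N(d) = 2*d² (N(d) = (2*d)*d = 2*d²)
H = 7 (H = -1 - 2*(-4) = -1 + 8 = 7)
(N((-1)²) + H)*3 = (2*((-1)²)² + 7)*3 = (2*1² + 7)*3 = (2*1 + 7)*3 = (2 + 7)*3 = 9*3 = 27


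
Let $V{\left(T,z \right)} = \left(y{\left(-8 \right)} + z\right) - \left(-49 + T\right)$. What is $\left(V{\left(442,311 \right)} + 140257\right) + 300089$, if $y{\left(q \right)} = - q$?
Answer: $440272$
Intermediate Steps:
$V{\left(T,z \right)} = 57 + z - T$ ($V{\left(T,z \right)} = \left(\left(-1\right) \left(-8\right) + z\right) - \left(-49 + T\right) = \left(8 + z\right) - \left(-49 + T\right) = 57 + z - T$)
$\left(V{\left(442,311 \right)} + 140257\right) + 300089 = \left(\left(57 + 311 - 442\right) + 140257\right) + 300089 = \left(-74 + 140257\right) + 300089 = 140183 + 300089 = 440272$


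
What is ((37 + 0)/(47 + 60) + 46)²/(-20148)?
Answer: -8197227/76891484 ≈ -0.10661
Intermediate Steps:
((37 + 0)/(47 + 60) + 46)²/(-20148) = (37/107 + 46)²*(-1/20148) = (4959/107)²*(-1/20148) = (24591681/11449)*(-1/20148) = -8197227/76891484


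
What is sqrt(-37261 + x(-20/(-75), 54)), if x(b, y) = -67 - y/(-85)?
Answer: I*sqrt(269690210)/85 ≈ 193.2*I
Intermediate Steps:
x(b, y) = -67 + y/85 (x(b, y) = -67 - y*(-1)/85 = -67 - (-1)*y/85 = -67 + y/85)
sqrt(-37261 + x(-20/(-75), 54)) = sqrt(-37261 + (-67 + (1/85)*54)) = sqrt(-37261 + (-67 + 54/85)) = sqrt(-37261 - 5641/85) = sqrt(-3172826/85) = I*sqrt(269690210)/85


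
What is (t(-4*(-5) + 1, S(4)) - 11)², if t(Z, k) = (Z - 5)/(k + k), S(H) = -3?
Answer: 1681/9 ≈ 186.78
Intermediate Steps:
t(Z, k) = (-5 + Z)/(2*k) (t(Z, k) = (-5 + Z)/((2*k)) = (-5 + Z)*(1/(2*k)) = (-5 + Z)/(2*k))
(t(-4*(-5) + 1, S(4)) - 11)² = ((½)*(-5 + (-4*(-5) + 1))/(-3) - 11)² = ((½)*(-⅓)*(-5 + (20 + 1)) - 11)² = ((½)*(-⅓)*(-5 + 21) - 11)² = ((½)*(-⅓)*16 - 11)² = (-8/3 - 11)² = (-41/3)² = 1681/9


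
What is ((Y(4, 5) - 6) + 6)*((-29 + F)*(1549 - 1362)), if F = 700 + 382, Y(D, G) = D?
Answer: 787644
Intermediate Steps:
F = 1082
((Y(4, 5) - 6) + 6)*((-29 + F)*(1549 - 1362)) = ((4 - 6) + 6)*((-29 + 1082)*(1549 - 1362)) = (-2 + 6)*(1053*187) = 4*196911 = 787644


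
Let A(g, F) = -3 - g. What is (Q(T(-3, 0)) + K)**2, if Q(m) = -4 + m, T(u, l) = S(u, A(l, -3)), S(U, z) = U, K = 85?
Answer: 6084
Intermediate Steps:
T(u, l) = u
(Q(T(-3, 0)) + K)**2 = ((-4 - 3) + 85)**2 = (-7 + 85)**2 = 78**2 = 6084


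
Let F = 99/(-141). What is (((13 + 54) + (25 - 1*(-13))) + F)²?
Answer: 24029604/2209 ≈ 10878.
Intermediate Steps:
F = -33/47 (F = 99*(-1/141) = -33/47 ≈ -0.70213)
(((13 + 54) + (25 - 1*(-13))) + F)² = (((13 + 54) + (25 - 1*(-13))) - 33/47)² = ((67 + (25 + 13)) - 33/47)² = ((67 + 38) - 33/47)² = (105 - 33/47)² = (4902/47)² = 24029604/2209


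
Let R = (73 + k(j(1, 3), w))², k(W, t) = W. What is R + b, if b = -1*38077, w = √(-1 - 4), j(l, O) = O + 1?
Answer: -32148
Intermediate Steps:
j(l, O) = 1 + O
w = I*√5 (w = √(-5) = I*√5 ≈ 2.2361*I)
b = -38077
R = 5929 (R = (73 + (1 + 3))² = (73 + 4)² = 77² = 5929)
R + b = 5929 - 38077 = -32148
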